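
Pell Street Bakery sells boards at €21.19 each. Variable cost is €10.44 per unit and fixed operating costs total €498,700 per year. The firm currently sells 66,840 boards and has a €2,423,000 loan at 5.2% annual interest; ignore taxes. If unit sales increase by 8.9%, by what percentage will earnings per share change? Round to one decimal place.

+68.2%

Total contribution margin = 66,840 × €10.75 = €718,530.00.
Subtracting fixed costs: EBIT = €718,530.00 − €498,700 = €219,830.00.
After interest of €125,996.00, pre-tax earnings = €93,834.00.
DCL = total CM / (EBIT − I) = €718,530.00 / €93,834.00 = 7.6575.
%ΔEPS = DCL × %ΔSales = 7.6575 × +8.9% = +68.2%.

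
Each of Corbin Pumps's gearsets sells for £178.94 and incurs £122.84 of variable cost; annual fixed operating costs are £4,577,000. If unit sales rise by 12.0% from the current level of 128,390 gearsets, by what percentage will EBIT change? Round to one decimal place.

+32.9%

Contribution at this volume is 128,390 × £56.10 = £7,202,679.00.
Subtracting fixed costs: EBIT = £7,202,679.00 − £4,577,000 = £2,625,679.00.
So DOL = total CM / EBIT = £7,202,679.00 / £2,625,679.00 = 2.7432.
%ΔEBIT = DOL × %ΔSales = 2.7432 × +12.0% = +32.9%.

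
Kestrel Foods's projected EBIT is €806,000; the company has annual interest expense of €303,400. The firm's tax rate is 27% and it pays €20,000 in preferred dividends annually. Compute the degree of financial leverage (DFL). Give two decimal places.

1.70

Annual interest charges come to €303,400.00.
Pre-tax preferred-dividend burden = €20,000 ÷ (1 − 0.27) = €27,397.26.
DFL = EBIT ÷ [EBIT − I − D_p/(1−t)] = €806,000 ÷ [€806,000 − €303,400.00 − €27,397.26] = €806,000 ÷ €475,202.74 = 1.6961.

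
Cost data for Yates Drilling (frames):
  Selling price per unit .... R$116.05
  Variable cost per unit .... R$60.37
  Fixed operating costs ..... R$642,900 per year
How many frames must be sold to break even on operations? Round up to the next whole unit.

11,547 frames

Contribution margin per unit = R$116.05 − R$60.37 = R$55.68.
Units to break even: R$642,900 ÷ R$55.68 = 11,546.34, rounded up to 11,547.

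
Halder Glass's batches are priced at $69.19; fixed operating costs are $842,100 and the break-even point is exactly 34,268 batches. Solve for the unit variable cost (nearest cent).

At break-even, FC = Q × (P − VC), so P − VC = $842,100 ÷ 34,268 = $24.5739.
Hence VC = price − CM = $69.19 − $24.5739 = $44.62.

$44.62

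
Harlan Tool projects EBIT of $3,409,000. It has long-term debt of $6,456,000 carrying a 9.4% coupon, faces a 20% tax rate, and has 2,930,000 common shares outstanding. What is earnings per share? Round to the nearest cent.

$0.77

Interest = $606,864.00, so EBT = $3,409,000 − $606,864.00 = $2,802,136.00.
After tax at 20%: net income = $2,802,136.00 × 0.80 = $2,241,708.80.
EPS = $2,241,708.80 ÷ 2,930,000 = $0.77.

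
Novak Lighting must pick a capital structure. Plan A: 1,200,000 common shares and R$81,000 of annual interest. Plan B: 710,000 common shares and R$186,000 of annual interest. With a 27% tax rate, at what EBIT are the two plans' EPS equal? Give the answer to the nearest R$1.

R$338,143

Set EPS_A = EPS_B: (EBIT − R$81,000)(1 − 0.27) ÷ 1,200,000 = (EBIT − R$186,000)(1 − 0.27) ÷ 710,000.
The (1 − t) factor cancels: (EBIT − 81,000) × 710,000 = (EBIT − 186,000) × 1,200,000.
EBIT × (1,200,000 − 710,000) = 186,000 × 1,200,000 − 81,000 × 710,000 = 165,690,000,000, so EBIT = 165,690,000,000 ÷ 490,000 = 338,142.86.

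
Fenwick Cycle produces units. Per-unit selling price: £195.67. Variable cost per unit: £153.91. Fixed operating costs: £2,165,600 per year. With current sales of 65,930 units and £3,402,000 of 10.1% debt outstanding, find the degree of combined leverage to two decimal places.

Total contribution margin = 65,930 × £41.76 = £2,753,236.80.
EBIT = £2,753,236.80 − £2,165,600 = £587,636.80. Interest = £343,602.00, so EBIT − I = £244,034.80.
Degree of total leverage = total CM / (EBIT − interest) = £2,753,236.80 / £244,034.80 = 11.2821.

11.28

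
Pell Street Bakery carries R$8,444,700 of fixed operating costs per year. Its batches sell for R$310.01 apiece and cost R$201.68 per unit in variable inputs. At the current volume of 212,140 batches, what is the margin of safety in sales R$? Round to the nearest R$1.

R$41,599,164

Each unit contributes R$310.01 − R$201.68 = R$108.33. Break-even units = R$8,444,700 ÷ R$108.33 = 77,953.48; break-even revenue = 77,953.48 × R$310.01 = R$24,166,356.94.
Current sales = 212,140 × R$310.01 = R$65,765,521.40.
Margin of safety = R$65,765,521.40 − R$24,166,356.94 = R$41,599,164.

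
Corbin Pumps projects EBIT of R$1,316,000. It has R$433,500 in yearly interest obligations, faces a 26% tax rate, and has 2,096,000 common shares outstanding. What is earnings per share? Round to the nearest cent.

Interest = R$433,500.00, so EBT = R$1,316,000 − R$433,500.00 = R$882,500.00.
After tax at 26%: net income = R$882,500.00 × 0.74 = R$653,050.00.
EPS = R$653,050.00 ÷ 2,096,000 = R$0.31.

R$0.31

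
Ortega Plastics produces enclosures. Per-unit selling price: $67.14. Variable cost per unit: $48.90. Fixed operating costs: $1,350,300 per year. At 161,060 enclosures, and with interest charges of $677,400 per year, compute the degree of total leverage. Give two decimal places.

3.23

Contribution at this volume is 161,060 × $18.24 = $2,937,734.40.
Operating income = contribution − fixed costs = $2,937,734.40 − $1,350,300 = $1,587,434.40. Interest = $677,400.00, so EBIT − I = $910,034.40.
DCL = contribution ÷ (EBIT − I) = $2,937,734.40 ÷ $910,034.40 = 3.2282.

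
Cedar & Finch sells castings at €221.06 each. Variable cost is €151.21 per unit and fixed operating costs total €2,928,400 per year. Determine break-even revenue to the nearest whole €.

€9,267,747

Contribution margin per unit = €221.06 − €151.21 = €69.85, a CM ratio of €69.85 ÷ €221.06 = 0.3160.
Break-even sales = FC ÷ CM ratio = €2,928,400 × €221.06 / €69.85 = €9,267,747.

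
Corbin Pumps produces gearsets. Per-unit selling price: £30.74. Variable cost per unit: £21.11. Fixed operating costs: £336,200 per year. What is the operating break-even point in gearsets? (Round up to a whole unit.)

34,912 gearsets

Unit CM = price − variable cost = £30.74 − £21.11 = £9.63.
Units to break even: £336,200 ÷ £9.63 = 34,911.73, rounded up to 34,912.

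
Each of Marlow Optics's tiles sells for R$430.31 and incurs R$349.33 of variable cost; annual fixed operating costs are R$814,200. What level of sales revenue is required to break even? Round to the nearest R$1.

R$4,326,481

CM per unit = R$430.31 − R$349.33 = R$80.98; CM ratio = R$80.98 / R$430.31 = 0.1882.
Break-even revenue = fixed costs × price ÷ CM = R$814,200 × R$430.31 ÷ R$80.98 = R$4,326,481.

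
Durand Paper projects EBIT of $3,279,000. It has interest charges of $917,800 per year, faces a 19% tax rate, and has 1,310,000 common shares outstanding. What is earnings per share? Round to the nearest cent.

$1.46

Pre-tax income = $3,279,000 − $917,800.00 = $2,361,200.00.
Net income = $2,361,200.00 × (1 − 0.19) = $1,912,572.00.
Per share: $1,912,572.00 / 1,310,000 shares = $1.46.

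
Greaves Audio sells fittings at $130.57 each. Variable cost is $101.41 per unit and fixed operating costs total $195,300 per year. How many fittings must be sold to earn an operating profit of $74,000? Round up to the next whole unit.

Contribution margin per unit = $130.57 − $101.41 = $29.16.
Required volume = (fixed costs + target profit) ÷ CM = ($195,300 + $74,000) ÷ $29.16 = 9,235.25, so 9,236 fittings.

9,236 fittings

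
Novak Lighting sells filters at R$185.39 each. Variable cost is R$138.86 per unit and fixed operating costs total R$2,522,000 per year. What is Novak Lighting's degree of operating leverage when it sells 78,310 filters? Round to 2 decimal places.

3.25

Contribution at this volume is 78,310 × R$46.53 = R$3,643,764.30.
EBIT = R$3,643,764.30 − R$2,522,000 = R$1,121,764.30.
So DOL = total CM / EBIT = R$3,643,764.30 / R$1,121,764.30 = 3.2482.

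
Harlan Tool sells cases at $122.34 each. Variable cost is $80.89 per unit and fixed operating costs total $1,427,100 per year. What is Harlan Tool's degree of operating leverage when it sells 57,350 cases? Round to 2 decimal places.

At 57,350 units, contribution = 57,350 × $41.45 = $2,377,157.50.
Subtracting fixed costs: EBIT = $2,377,157.50 − $1,427,100 = $950,057.50.
So DOL = total CM / EBIT = $2,377,157.50 / $950,057.50 = 2.5021.

2.50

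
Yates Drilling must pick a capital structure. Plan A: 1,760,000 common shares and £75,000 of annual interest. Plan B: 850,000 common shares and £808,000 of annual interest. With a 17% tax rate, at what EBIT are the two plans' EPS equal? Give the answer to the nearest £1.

£1,492,670

At indifference, (EBIT − 75,000)(1 − t)/1,760,000 = (EBIT − 808,000)(1 − t)/850,000.
Cancelling (1 − t) and cross-multiplying: 850,000·(EBIT − 75,000) = 1,760,000·(EBIT − 808,000).
EBIT × (1,760,000 − 850,000) = 808,000 × 1,760,000 − 75,000 × 850,000 = 1,358,330,000,000, so EBIT = 1,358,330,000,000 ÷ 910,000 = 1,492,670.33.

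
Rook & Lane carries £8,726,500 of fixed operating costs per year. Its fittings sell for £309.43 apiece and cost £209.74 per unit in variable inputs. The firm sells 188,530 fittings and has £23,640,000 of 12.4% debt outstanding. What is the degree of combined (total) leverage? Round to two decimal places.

At 188,530 units, contribution = 188,530 × £99.69 = £18,794,555.70.
Operating income = contribution − fixed costs = £18,794,555.70 − £8,726,500 = £10,068,055.70. Interest = £2,931,360.00.
DOL = £18,794,555.70 ÷ £10,068,055.70 = 1.8668; DFL = £10,068,055.70 ÷ £7,136,695.70 = 1.4107.
Combined leverage = 1.8668 × 1.4107 = 2.6335.

2.63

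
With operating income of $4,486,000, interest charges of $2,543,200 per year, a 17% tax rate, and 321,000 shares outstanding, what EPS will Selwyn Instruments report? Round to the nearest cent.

Interest = $2,543,200.00, so EBT = $4,486,000 − $2,543,200.00 = $1,942,800.00.
After tax at 17%: net income = $1,942,800.00 × 0.83 = $1,612,524.00.
EPS = $1,612,524.00 ÷ 321,000 = $5.02.

$5.02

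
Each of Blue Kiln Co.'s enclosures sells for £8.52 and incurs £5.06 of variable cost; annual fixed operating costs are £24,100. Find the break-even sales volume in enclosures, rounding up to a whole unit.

Each unit contributes £8.52 − £5.06 = £3.46.
Break-even Q = £24,100 / £3.46 = 6,965.32 → 6,966 enclosures.

6,966 enclosures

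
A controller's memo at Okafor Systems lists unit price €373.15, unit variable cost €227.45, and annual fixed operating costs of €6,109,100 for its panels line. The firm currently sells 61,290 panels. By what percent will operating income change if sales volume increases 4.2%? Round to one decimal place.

+13.3%

At 61,290 units, contribution = 61,290 × €145.70 = €8,929,953.00.
Operating income = contribution − fixed costs = €8,929,953.00 − €6,109,100 = €2,820,853.00.
DOL = contribution ÷ EBIT = €8,929,953.00 ÷ €2,820,853.00 = 3.1657.
Operating income changes by 3.1657 × +4.2% = +13.3%.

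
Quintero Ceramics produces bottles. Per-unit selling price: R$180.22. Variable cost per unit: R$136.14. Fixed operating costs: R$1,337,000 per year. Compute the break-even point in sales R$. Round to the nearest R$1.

CM per unit = R$180.22 − R$136.14 = R$44.08; CM ratio = R$44.08 / R$180.22 = 0.2446.
Break-even revenue = fixed costs × price ÷ CM = R$1,337,000 × R$180.22 ÷ R$44.08 = R$5,466,292.

R$5,466,292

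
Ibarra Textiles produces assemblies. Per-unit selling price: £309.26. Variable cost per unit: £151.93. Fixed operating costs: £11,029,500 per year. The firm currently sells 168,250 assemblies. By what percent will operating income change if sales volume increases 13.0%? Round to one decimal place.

+22.3%

At 168,250 units, contribution = 168,250 × £157.33 = £26,470,772.50.
Subtracting fixed costs: EBIT = £26,470,772.50 − £11,029,500 = £15,441,272.50.
DOL = contribution ÷ EBIT = £26,470,772.50 ÷ £15,441,272.50 = 1.7143.
So EBIT moves 1.7143 × (+13.0%) = +22.3%.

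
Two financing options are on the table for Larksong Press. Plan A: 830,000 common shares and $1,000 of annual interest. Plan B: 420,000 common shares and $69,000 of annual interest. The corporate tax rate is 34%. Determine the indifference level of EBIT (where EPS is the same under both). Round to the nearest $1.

At indifference, (EBIT − 1,000)(1 − t)/830,000 = (EBIT − 69,000)(1 − t)/420,000.
Cancelling (1 − t) and cross-multiplying: 420,000·(EBIT − 1,000) = 830,000·(EBIT − 69,000).
Solving, EBIT = (69,000·830,000 − 1,000·420,000) / (830,000 − 420,000) = 56,850,000,000 / 410,000 = 138,658.54.

$138,659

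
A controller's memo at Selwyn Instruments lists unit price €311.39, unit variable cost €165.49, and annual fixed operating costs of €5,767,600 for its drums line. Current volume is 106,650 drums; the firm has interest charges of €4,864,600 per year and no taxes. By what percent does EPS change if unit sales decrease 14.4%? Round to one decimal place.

Contribution at this volume is 106,650 × €145.90 = €15,560,235.00.
EBIT = €15,560,235.00 − €5,767,600 = €9,792,635.00.
Interest = €4,864,600.00, so EBIT − I = €4,928,035.00.
Degree of combined leverage = contribution ÷ (EBIT − I) = €15,560,235.00 ÷ €4,928,035.00 = 3.1575.
EPS therefore changes by 3.1575 × (-14.4%) = -45.5%.

-45.5%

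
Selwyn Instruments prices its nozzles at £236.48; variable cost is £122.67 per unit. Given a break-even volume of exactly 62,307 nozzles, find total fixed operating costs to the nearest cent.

Each unit contributes £236.48 − £122.67 = £113.81.
Fixed costs = break-even units × CM = 62,307 × £113.81 = £7,091,159.67.

£7,091,159.67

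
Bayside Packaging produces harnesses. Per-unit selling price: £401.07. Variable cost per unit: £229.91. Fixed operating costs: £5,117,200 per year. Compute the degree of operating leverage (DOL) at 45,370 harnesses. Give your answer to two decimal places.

2.93

Total contribution margin = 45,370 × £171.16 = £7,765,529.20.
Subtracting fixed costs: EBIT = £7,765,529.20 − £5,117,200 = £2,648,329.20.
So DOL = total CM / EBIT = £7,765,529.20 / £2,648,329.20 = 2.9322.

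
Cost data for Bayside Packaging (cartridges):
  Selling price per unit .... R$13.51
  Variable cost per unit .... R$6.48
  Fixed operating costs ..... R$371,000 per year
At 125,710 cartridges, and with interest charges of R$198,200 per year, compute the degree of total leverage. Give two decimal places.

At 125,710 units, contribution = 125,710 × R$7.03 = R$883,741.30.
Operating income = contribution − fixed costs = R$883,741.30 − R$371,000 = R$512,741.30. Interest = R$198,200.00, so EBIT − I = R$314,541.30.
Degree of total leverage = total CM / (EBIT − interest) = R$883,741.30 / R$314,541.30 = 2.8096.

2.81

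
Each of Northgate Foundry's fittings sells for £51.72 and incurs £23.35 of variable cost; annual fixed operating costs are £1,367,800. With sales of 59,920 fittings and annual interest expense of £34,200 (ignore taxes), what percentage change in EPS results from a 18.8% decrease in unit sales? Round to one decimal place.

-107.3%

Contribution at this volume is 59,920 × £28.37 = £1,699,930.40.
EBIT = £1,699,930.40 − £1,367,800 = £332,130.40.
After interest of £34,200.00, pre-tax earnings = £297,930.40.
Degree of combined leverage = contribution ÷ (EBIT − I) = £1,699,930.40 ÷ £297,930.40 = 5.7058.
EPS therefore changes by 5.7058 × (-18.8%) = -107.3%.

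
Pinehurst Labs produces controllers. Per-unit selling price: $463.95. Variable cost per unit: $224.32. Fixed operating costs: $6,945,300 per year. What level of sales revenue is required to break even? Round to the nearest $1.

$13,446,864

CM per unit = $463.95 − $224.32 = $239.63; CM ratio = $239.63 / $463.95 = 0.5165.
Break-even revenue = fixed costs × price ÷ CM = $6,945,300 × $463.95 ÷ $239.63 = $13,446,864.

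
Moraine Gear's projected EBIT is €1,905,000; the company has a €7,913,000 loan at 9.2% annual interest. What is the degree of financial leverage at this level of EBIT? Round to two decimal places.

1.62

Annual interest charges come to €727,996.00.
DFL = EBIT ÷ (EBIT − I) = €1,905,000 ÷ (€1,905,000 − €727,996.00) = €1,905,000 ÷ €1,177,004.00 = 1.6185.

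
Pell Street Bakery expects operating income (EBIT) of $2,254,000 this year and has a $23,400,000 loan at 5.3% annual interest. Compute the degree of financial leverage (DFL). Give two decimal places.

2.22

Interest = $1,240,200.00.
Degree of financial leverage = EBIT / (EBIT − interest) = $2,254,000 / $1,013,800.00 = 2.2233.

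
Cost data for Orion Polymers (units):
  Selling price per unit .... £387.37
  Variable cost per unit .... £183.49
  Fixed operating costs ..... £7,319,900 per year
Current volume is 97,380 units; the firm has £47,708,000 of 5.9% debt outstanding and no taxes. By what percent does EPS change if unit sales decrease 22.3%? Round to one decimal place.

Contribution at this volume is 97,380 × £203.88 = £19,853,834.40.
Subtracting fixed costs: EBIT = £19,853,834.40 − £7,319,900 = £12,533,934.40.
After interest of £2,814,772.00, pre-tax earnings = £9,719,162.40.
Degree of combined leverage = contribution ÷ (EBIT − I) = £19,853,834.40 ÷ £9,719,162.40 = 2.0428.
%ΔEPS = DCL × %ΔSales = 2.0428 × -22.3% = -45.6%.

-45.6%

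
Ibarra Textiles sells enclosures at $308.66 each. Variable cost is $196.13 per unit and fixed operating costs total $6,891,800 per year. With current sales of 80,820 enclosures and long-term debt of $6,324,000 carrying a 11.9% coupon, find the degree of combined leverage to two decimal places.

6.27

At 80,820 units, contribution = 80,820 × $112.53 = $9,094,674.60.
Operating income = contribution − fixed costs = $9,094,674.60 − $6,891,800 = $2,202,874.60. Interest = $752,556.00, so EBIT − I = $1,450,318.60.
DCL = contribution ÷ (EBIT − I) = $9,094,674.60 ÷ $1,450,318.60 = 6.2708.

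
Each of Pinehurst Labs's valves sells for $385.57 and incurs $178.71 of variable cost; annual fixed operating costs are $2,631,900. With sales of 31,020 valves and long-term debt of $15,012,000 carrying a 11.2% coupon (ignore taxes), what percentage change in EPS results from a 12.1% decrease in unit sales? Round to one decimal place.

-36.9%

Contribution at this volume is 31,020 × $206.86 = $6,416,797.20.
Operating income = contribution − fixed costs = $6,416,797.20 − $2,631,900 = $3,784,897.20.
After interest of $1,681,344.00, pre-tax earnings = $2,103,553.20.
DCL = total CM / (EBIT − I) = $6,416,797.20 / $2,103,553.20 = 3.0505.
%ΔEPS = DCL × %ΔSales = 3.0505 × -12.1% = -36.9%.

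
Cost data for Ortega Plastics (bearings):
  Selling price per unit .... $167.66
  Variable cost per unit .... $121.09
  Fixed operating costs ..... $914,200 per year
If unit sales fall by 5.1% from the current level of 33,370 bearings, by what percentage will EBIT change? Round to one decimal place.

Total contribution margin = 33,370 × $46.57 = $1,554,040.90.
Subtracting fixed costs: EBIT = $1,554,040.90 − $914,200 = $639,840.90.
So DOL = total CM / EBIT = $1,554,040.90 / $639,840.90 = 2.4288.
So EBIT moves 2.4288 × (-5.1%) = -12.4%.

-12.4%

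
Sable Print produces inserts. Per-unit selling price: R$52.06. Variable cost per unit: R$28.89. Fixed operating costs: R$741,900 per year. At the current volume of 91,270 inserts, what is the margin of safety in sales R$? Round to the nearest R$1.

R$3,084,563

Unit CM = price − variable cost = R$52.06 − R$28.89 = R$23.17. Break-even units = R$741,900 ÷ R$23.17 = 32,019.85; break-even revenue = 32,019.85 × R$52.06 = R$1,666,953.56.
Actual sales revenue = 91,270 × R$52.06 = R$4,751,516.20.
Margin of safety = R$4,751,516.20 − R$1,666,953.56 = R$3,084,563.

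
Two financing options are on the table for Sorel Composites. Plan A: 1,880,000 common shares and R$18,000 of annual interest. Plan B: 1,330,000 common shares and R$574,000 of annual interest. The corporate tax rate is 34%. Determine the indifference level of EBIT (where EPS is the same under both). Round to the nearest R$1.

R$1,918,509

At indifference, (EBIT − 18,000)(1 − t)/1,880,000 = (EBIT − 574,000)(1 − t)/1,330,000.
Cancelling (1 − t) and cross-multiplying: 1,330,000·(EBIT − 18,000) = 1,880,000·(EBIT − 574,000).
Solving, EBIT = (574,000·1,880,000 − 18,000·1,330,000) / (1,880,000 − 1,330,000) = 1,055,180,000,000 / 550,000 = 1,918,509.09.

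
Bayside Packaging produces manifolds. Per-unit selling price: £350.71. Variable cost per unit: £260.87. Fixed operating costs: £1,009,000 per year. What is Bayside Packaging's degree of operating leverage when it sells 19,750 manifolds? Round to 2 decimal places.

2.32

At 19,750 units, contribution = 19,750 × £89.84 = £1,774,340.00.
Operating income = contribution − fixed costs = £1,774,340.00 − £1,009,000 = £765,340.00.
Degree of operating leverage = £1,774,340.00 / £765,340.00 = 2.3184.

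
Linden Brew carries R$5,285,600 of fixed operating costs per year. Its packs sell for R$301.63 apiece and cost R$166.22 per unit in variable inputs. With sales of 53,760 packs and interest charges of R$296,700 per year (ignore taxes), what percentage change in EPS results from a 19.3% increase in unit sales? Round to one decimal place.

+82.8%

Total contribution margin = 53,760 × R$135.41 = R$7,279,641.60.
EBIT = R$7,279,641.60 − R$5,285,600 = R$1,994,041.60.
Interest = R$296,700.00, so EBIT − I = R$1,697,341.60.
DCL = total CM / (EBIT − I) = R$7,279,641.60 / R$1,697,341.60 = 4.2888.
%ΔEPS = DCL × %ΔSales = 4.2888 × +19.3% = +82.8%.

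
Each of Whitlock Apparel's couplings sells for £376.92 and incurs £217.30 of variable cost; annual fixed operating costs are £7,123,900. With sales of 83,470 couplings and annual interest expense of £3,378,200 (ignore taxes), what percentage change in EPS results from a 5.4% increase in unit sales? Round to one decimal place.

+25.5%

Total contribution margin = 83,470 × £159.62 = £13,323,481.40.
Operating income = contribution − fixed costs = £13,323,481.40 − £7,123,900 = £6,199,581.40.
After interest of £3,378,200.00, pre-tax earnings = £2,821,381.40.
DCL = total CM / (EBIT − I) = £13,323,481.40 / £2,821,381.40 = 4.7223.
EPS therefore changes by 4.7223 × (+5.4%) = +25.5%.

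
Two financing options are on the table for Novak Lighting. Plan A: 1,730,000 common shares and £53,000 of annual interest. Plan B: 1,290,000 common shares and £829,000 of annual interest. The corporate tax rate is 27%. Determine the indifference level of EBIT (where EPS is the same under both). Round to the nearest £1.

£3,104,091

Set EPS_A = EPS_B: (EBIT − £53,000)(1 − 0.27) ÷ 1,730,000 = (EBIT − £829,000)(1 − 0.27) ÷ 1,290,000.
The (1 − t) factor cancels: (EBIT − 53,000) × 1,290,000 = (EBIT − 829,000) × 1,730,000.
Solving, EBIT = (829,000·1,730,000 − 53,000·1,290,000) / (1,730,000 − 1,290,000) = 1,365,800,000,000 / 440,000 = 3,104,090.91.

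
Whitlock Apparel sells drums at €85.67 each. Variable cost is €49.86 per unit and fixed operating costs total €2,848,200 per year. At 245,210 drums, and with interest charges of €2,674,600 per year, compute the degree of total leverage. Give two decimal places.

2.70

At 245,210 units, contribution = 245,210 × €35.81 = €8,780,970.10.
Subtracting fixed costs: EBIT = €8,780,970.10 − €2,848,200 = €5,932,770.10. Interest = €2,674,600.00.
DOL = €8,780,970.10 ÷ €5,932,770.10 = 1.4801; DFL = €5,932,770.10 ÷ €3,258,170.10 = 1.8209.
Combined leverage = 1.4801 × 1.8209 = 2.6951.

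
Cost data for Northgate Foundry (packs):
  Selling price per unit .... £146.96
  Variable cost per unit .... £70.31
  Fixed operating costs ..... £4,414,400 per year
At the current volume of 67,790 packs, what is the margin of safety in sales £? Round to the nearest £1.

£1,498,749

Unit CM = price − variable cost = £146.96 − £70.31 = £76.65. Break-even units = £4,414,400 ÷ £76.65 = 57,591.65; break-even revenue = 57,591.65 × £146.96 = £8,463,668.94.
Actual sales revenue = 67,790 × £146.96 = £9,962,418.40.
Margin of safety = £9,962,418.40 − £8,463,668.94 = £1,498,749.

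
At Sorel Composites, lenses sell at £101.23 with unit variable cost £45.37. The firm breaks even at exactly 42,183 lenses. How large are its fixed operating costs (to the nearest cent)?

£2,356,342.38

Unit CM = price − variable cost = £101.23 − £45.37 = £55.86.
Since BE = FC / CM, FC = 42,183 × £55.86 = £2,356,342.38.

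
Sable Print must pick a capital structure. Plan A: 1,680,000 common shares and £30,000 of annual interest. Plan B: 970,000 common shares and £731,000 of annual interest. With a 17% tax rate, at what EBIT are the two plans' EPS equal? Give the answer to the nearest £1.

£1,688,704

At indifference, (EBIT − 30,000)(1 − t)/1,680,000 = (EBIT − 731,000)(1 − t)/970,000.
Cancelling (1 − t) and cross-multiplying: 970,000·(EBIT − 30,000) = 1,680,000·(EBIT − 731,000).
EBIT × (1,680,000 − 970,000) = 731,000 × 1,680,000 − 30,000 × 970,000 = 1,198,980,000,000, so EBIT = 1,198,980,000,000 ÷ 710,000 = 1,688,704.23.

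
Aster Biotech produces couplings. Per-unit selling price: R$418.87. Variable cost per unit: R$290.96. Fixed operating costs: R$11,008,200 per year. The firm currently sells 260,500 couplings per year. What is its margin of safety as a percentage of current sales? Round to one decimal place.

Contribution margin per unit = R$418.87 − R$290.96 = R$127.91. Break-even units = R$11,008,200 ÷ R$127.91 = 86,062.07; break-even revenue = 86,062.07 × R$418.87 = R$36,048,821.31.
Current sales = 260,500 × R$418.87 = R$109,115,635.00.
Margin of safety = (R$109,115,635.00 − R$36,048,821.31) ÷ R$109,115,635.00 = 67.0%.

67.0%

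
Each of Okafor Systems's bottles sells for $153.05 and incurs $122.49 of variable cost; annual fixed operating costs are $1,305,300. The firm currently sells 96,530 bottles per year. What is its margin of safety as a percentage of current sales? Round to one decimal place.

55.8%

Unit CM = price − variable cost = $153.05 − $122.49 = $30.56. Break-even units = $1,305,300 ÷ $30.56 = 42,712.70; break-even revenue = 42,712.70 × $153.05 = $6,537,178.17.
Actual sales revenue = 96,530 × $153.05 = $14,773,916.50.
Margin of safety = ($14,773,916.50 − $6,537,178.17) ÷ $14,773,916.50 = 55.8%.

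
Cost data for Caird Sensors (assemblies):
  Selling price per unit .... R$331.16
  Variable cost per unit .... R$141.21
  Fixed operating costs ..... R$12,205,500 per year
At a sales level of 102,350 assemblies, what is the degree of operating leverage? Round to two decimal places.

2.69

Contribution at this volume is 102,350 × R$189.95 = R$19,441,382.50.
Subtracting fixed costs: EBIT = R$19,441,382.50 − R$12,205,500 = R$7,235,882.50.
DOL = contribution ÷ EBIT = R$19,441,382.50 ÷ R$7,235,882.50 = 2.6868.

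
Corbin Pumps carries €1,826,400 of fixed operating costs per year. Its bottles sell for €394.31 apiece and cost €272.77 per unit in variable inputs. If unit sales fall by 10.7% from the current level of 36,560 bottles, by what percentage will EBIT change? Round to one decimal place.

-18.2%

Contribution at this volume is 36,560 × €121.54 = €4,443,502.40.
Operating income = contribution − fixed costs = €4,443,502.40 − €1,826,400 = €2,617,102.40.
DOL = contribution ÷ EBIT = €4,443,502.40 ÷ €2,617,102.40 = 1.6979.
Operating income changes by 1.6979 × -10.7% = -18.2%.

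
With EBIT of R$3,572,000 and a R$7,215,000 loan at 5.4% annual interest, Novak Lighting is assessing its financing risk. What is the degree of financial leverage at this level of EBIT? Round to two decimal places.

1.12

Interest = R$389,610.00.
DFL = EBIT ÷ (EBIT − I) = R$3,572,000 ÷ (R$3,572,000 − R$389,610.00) = R$3,572,000 ÷ R$3,182,390.00 = 1.1224.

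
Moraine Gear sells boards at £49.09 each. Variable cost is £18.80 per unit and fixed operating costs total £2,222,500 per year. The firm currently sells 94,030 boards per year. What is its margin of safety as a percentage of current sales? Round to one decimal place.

22.0%

Unit CM = price − variable cost = £49.09 − £18.80 = £30.29. Break-even units = £2,222,500 ÷ £30.29 = 73,374.05; break-even revenue = 73,374.05 × £49.09 = £3,601,932.16.
Current sales = 94,030 × £49.09 = £4,615,932.70.
Margin of safety = (£4,615,932.70 − £3,601,932.16) ÷ £4,615,932.70 = 22.0%.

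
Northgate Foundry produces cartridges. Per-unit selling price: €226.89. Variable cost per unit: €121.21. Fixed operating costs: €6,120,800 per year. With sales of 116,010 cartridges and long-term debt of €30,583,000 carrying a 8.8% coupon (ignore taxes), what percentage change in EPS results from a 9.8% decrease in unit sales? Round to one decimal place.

Contribution at this volume is 116,010 × €105.68 = €12,259,936.80.
EBIT = €12,259,936.80 − €6,120,800 = €6,139,136.80.
Interest = €2,691,304.00, so EBIT − I = €3,447,832.80.
Degree of combined leverage = contribution ÷ (EBIT − I) = €12,259,936.80 ÷ €3,447,832.80 = 3.5558.
EPS therefore changes by 3.5558 × (-9.8%) = -34.8%.

-34.8%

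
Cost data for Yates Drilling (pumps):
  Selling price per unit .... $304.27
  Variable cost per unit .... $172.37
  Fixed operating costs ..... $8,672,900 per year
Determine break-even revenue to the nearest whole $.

$20,006,848

Contribution margin per unit = $304.27 − $172.37 = $131.90, a CM ratio of $131.90 ÷ $304.27 = 0.4335.
Break-even revenue = fixed costs × price ÷ CM = $8,672,900 × $304.27 ÷ $131.90 = $20,006,848.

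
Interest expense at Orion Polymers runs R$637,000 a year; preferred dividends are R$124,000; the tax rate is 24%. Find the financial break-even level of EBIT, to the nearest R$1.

R$800,158

Preferred dividends are paid after tax, so their pre-tax equivalent is R$124,000 ÷ (1 − 0.24) = R$163,157.89.
Financial break-even EBIT = interest + D_p ÷ (1 − t) = R$637,000 + R$163,157.89 = R$800,157.89.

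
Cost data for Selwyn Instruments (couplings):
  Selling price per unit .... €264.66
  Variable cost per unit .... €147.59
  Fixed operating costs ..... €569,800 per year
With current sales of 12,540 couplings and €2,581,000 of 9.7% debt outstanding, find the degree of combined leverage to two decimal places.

Contribution at this volume is 12,540 × €117.07 = €1,468,057.80.
Subtracting fixed costs: EBIT = €1,468,057.80 − €569,800 = €898,257.80. Interest = €250,357.00.
DOL = €1,468,057.80 ÷ €898,257.80 = 1.6343; DFL = €898,257.80 ÷ €647,900.80 = 1.3864.
DCL = DOL × DFL = 1.6343 × 1.3864 = 2.2658.

2.27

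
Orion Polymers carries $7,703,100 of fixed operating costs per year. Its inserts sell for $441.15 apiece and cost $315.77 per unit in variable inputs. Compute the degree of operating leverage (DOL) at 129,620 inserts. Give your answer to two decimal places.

At 129,620 units, contribution = 129,620 × $125.38 = $16,251,755.60.
Subtracting fixed costs: EBIT = $16,251,755.60 − $7,703,100 = $8,548,655.60.
So DOL = total CM / EBIT = $16,251,755.60 / $8,548,655.60 = 1.9011.

1.90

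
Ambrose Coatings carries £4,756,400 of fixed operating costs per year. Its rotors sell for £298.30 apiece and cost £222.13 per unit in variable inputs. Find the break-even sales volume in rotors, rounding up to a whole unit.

Each unit contributes £298.30 − £222.13 = £76.17.
Break-even volume = fixed costs ÷ CM per unit = £4,756,400 ÷ £76.17 = 62,444.53, so 62,445 rotors.

62,445 rotors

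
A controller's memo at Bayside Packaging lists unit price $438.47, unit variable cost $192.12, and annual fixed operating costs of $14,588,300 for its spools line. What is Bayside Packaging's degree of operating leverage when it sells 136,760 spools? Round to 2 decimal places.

1.76

Contribution at this volume is 136,760 × $246.35 = $33,690,826.00.
Subtracting fixed costs: EBIT = $33,690,826.00 − $14,588,300 = $19,102,526.00.
DOL = contribution ÷ EBIT = $33,690,826.00 ÷ $19,102,526.00 = 1.7637.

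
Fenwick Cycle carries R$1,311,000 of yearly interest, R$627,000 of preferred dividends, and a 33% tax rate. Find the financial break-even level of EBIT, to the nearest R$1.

R$2,246,821

Grossing the preferred dividend up to pre-tax terms: R$627,000 / (1 − 0.33) = R$935,820.90.
Financial break-even EBIT = interest + D_p ÷ (1 − t) = R$1,311,000 + R$935,820.90 = R$2,246,820.90.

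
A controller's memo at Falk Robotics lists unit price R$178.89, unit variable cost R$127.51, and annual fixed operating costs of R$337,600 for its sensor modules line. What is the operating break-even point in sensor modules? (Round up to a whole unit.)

Contribution margin per unit = R$178.89 − R$127.51 = R$51.38.
Break-even volume = fixed costs ÷ CM per unit = R$337,600 ÷ R$51.38 = 6,570.65, so 6,571 sensor modules.

6,571 sensor modules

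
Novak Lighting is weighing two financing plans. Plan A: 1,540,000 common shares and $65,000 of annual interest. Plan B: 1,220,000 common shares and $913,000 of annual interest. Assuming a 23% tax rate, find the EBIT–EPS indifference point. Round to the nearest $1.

At indifference, (EBIT − 65,000)(1 − t)/1,540,000 = (EBIT − 913,000)(1 − t)/1,220,000.
The (1 − t) factor cancels: (EBIT − 65,000) × 1,220,000 = (EBIT − 913,000) × 1,540,000.
Solving, EBIT = (913,000·1,540,000 − 65,000·1,220,000) / (1,540,000 − 1,220,000) = 1,326,720,000,000 / 320,000 = 4,146,000.00.

$4,146,000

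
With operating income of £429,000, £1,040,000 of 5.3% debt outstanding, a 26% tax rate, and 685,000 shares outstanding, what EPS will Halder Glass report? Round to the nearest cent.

Interest = £55,120.00, so EBT = £429,000 − £55,120.00 = £373,880.00.
Net income = £373,880.00 × (1 − 0.26) = £276,671.20.
EPS = £276,671.20 ÷ 685,000 = £0.40.

£0.40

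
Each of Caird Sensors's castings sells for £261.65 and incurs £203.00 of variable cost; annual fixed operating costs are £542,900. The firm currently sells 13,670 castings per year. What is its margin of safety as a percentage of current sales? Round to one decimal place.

32.3%

Contribution margin per unit = £261.65 − £203.00 = £58.65. Break-even units = £542,900 ÷ £58.65 = 9,256.61; break-even revenue = 9,256.61 × £261.65 = £2,421,991.22.
Current sales = 13,670 × £261.65 = £3,576,755.50.
Margin of safety = (£3,576,755.50 − £2,421,991.22) ÷ £3,576,755.50 = 32.3%.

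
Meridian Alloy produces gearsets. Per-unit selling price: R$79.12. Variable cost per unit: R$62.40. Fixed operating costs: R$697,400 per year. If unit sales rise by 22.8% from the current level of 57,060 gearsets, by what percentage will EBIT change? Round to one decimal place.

Total contribution margin = 57,060 × R$16.72 = R$954,043.20.
Subtracting fixed costs: EBIT = R$954,043.20 − R$697,400 = R$256,643.20.
Degree of operating leverage = R$954,043.20 / R$256,643.20 = 3.7174.
So EBIT moves 3.7174 × (+22.8%) = +84.8%.

+84.8%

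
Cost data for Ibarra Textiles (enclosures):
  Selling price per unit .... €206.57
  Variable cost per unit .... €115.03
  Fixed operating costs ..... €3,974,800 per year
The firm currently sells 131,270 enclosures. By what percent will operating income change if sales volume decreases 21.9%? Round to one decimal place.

Total contribution margin = 131,270 × €91.54 = €12,016,455.80.
Operating income = contribution − fixed costs = €12,016,455.80 − €3,974,800 = €8,041,655.80.
So DOL = total CM / EBIT = €12,016,455.80 / €8,041,655.80 = 1.4943.
%ΔEBIT = DOL × %ΔSales = 1.4943 × -21.9% = -32.7%.

-32.7%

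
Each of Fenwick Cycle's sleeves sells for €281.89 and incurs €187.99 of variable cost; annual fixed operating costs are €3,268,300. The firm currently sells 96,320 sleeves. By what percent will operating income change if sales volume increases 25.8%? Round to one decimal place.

Contribution at this volume is 96,320 × €93.90 = €9,044,448.00.
Subtracting fixed costs: EBIT = €9,044,448.00 − €3,268,300 = €5,776,148.00.
Degree of operating leverage = €9,044,448.00 / €5,776,148.00 = 1.5658.
So EBIT moves 1.5658 × (+25.8%) = +40.4%.

+40.4%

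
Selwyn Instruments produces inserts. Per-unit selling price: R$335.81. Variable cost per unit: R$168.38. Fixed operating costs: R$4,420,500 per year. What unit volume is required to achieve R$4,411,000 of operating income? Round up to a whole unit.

52,748 inserts

Unit CM = price − variable cost = R$335.81 − R$168.38 = R$167.43.
Need Q such that Q × R$167.43 − R$4,420,500 = R$4,411,000, i.e. Q = R$8,831,500 / R$167.43 = 52,747.42 → 52,748.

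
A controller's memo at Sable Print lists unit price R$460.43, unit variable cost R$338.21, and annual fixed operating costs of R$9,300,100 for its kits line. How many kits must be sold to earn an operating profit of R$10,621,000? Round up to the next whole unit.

162,994 kits

Contribution margin per unit = R$460.43 − R$338.21 = R$122.22.
Required volume = (fixed costs + target profit) ÷ CM = (R$9,300,100 + R$10,621,000) ÷ R$122.22 = 162,993.78, so 162,994 kits.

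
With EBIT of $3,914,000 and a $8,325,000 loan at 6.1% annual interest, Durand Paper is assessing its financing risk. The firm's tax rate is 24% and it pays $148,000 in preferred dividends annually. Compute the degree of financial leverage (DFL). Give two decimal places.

Interest = $507,825.00.
Preferred dividends grossed up pre-tax: $148,000 / (1 − 0.24) = $194,736.84.
DFL = EBIT ÷ [EBIT − I − D_p/(1−t)] = $3,914,000 ÷ [$3,914,000 − $507,825.00 − $194,736.84] = $3,914,000 ÷ $3,211,438.16 = 1.2188.

1.22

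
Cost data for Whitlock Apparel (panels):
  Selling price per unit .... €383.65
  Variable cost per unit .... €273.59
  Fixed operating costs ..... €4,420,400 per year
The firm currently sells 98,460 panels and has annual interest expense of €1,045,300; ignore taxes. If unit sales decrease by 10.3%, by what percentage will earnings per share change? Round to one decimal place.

-20.8%

At 98,460 units, contribution = 98,460 × €110.06 = €10,836,507.60.
Subtracting fixed costs: EBIT = €10,836,507.60 − €4,420,400 = €6,416,107.60.
Interest = €1,045,300.00, so EBIT − I = €5,370,807.60.
Degree of combined leverage = contribution ÷ (EBIT − I) = €10,836,507.60 ÷ €5,370,807.60 = 2.0177.
%ΔEPS = DCL × %ΔSales = 2.0177 × -10.3% = -20.8%.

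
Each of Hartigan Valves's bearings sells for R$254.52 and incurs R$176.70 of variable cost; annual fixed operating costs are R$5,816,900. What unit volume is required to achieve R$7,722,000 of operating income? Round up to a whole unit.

173,978 bearings

Unit CM = price − variable cost = R$254.52 − R$176.70 = R$77.82.
Units = (FC + target) / CM = (R$5,816,900 + R$7,722,000) / R$77.82 = 173,977.13, so 173,978 bearings.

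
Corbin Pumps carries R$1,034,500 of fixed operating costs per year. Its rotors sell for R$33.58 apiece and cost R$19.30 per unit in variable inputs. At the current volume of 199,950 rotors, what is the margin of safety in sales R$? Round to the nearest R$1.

R$4,281,652

Contribution margin per unit = R$33.58 − R$19.30 = R$14.28. Break-even units = R$1,034,500 ÷ R$14.28 = 72,443.98; break-even revenue = 72,443.98 × R$33.58 = R$2,432,668.77.
Actual sales revenue = 199,950 × R$33.58 = R$6,714,321.00.
Margin of safety = R$6,714,321.00 − R$2,432,668.77 = R$4,281,652.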